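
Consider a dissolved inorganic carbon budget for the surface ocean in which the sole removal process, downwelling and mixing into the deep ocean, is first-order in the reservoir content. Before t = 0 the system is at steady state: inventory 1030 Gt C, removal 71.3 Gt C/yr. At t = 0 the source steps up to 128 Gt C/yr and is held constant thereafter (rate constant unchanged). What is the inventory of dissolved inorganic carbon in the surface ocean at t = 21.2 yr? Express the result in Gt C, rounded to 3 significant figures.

1660 Gt C

The sink rate constant is k = F₀/M₀ = 71.3/1030 = 0.06922 yr⁻¹.
Solving dM/dt = F₁ − kM with M(0) = M₀ gives M(t) = F₁/k + (M₀ − F₁/k)·e^(−kt).
F₁/k = 128/0.06922 = 1849.1 Gt C; kt = 0.06922 × 21.2 = 1.468, e^(−kt) = 0.2305.
M(21.2) = 1849.1 + (1030 − 1849.1) × 0.2305 = 1849.1 − 188.8 = 1660.3 Gt C.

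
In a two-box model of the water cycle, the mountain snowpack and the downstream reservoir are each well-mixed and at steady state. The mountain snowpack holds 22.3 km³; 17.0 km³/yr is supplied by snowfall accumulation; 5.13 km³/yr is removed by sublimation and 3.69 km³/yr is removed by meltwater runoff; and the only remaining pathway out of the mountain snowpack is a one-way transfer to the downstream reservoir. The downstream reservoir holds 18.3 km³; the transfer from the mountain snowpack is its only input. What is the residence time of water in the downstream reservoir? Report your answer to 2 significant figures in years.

Balance the mountain snowpack: ΣF_in = 17.000 km³/yr.
Transfer to the downstream reservoir = ΣF_in − (5.13 + 3.69) = 8.1800 km³/yr.
At steady state the output of the downstream reservoir equals its input, 8.1800 km³/yr.
τ = M / F = 18.3 / 8.1800 = 2.237 yr.

2.2 yr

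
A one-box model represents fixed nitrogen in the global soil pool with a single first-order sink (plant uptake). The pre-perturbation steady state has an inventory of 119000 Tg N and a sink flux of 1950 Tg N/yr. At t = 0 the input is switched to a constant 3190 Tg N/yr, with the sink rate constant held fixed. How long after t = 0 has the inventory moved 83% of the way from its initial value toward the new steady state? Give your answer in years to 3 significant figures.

τ = M₀/F₀ = 119000/1950 = 61.03 yr.
The remaining gap fraction is e^(−t/τ); 83% covered ⇒ e^(−t/τ) = 0.170.
t = −τ ln(0.170) = 61.03 × 1.772 = 108.1 yr.

108 yr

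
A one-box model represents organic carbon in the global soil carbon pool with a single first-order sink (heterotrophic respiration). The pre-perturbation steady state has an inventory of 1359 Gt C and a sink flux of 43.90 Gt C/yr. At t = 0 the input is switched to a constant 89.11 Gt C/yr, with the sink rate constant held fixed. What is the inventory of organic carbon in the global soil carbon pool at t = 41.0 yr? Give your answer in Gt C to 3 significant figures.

Residence time τ = M₀/F₀ = 30.96 yr. The eventual steady state is M_∞ = M₀·(F₁/F₀) = 1359 × 89.11/43.90 = 2758.6 Gt C.
The anomaly ΔM(t) = M(t) − M_∞ decays as ΔM₀·e^(−t/τ) with ΔM₀ = 1359 − 2758.6 = −1400 Gt C.
At t = 41.0 yr, e^(−t/τ) = e^(−1.324) = 0.2660, so ΔM = −372.2 Gt C and M = 2758.6 − 372.2 = 2386.3 Gt C.

2390 Gt C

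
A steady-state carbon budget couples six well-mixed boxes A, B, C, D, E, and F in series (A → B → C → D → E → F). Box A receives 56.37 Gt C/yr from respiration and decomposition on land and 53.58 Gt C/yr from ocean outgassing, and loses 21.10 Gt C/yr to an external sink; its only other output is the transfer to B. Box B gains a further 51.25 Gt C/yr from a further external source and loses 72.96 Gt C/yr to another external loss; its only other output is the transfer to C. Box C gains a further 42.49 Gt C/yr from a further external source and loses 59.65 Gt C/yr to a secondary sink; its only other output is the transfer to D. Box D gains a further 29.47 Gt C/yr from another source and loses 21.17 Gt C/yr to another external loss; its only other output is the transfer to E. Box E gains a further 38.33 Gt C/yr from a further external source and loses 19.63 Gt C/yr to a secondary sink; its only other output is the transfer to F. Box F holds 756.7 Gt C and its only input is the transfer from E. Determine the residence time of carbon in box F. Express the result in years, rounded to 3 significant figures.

Box A: F(A→B) = (56.37 + 53.58) − 21.10 = 88.850 Gt C/yr.
Box B: F(B→C) = (88.850 + 51.25) − 72.96 = 67.140 Gt C/yr.
Box C: F(C→D) = (67.140 + 42.49) − 59.65 = 49.980 Gt C/yr.
Box D: F(D→E) = (49.980 + 29.47) − 21.17 = 58.280 Gt C/yr.
Box E: F(E→F) = (58.280 + 38.33) − 19.63 = 76.980 Gt C/yr.
Box F throughput = its input = 76.980 Gt C/yr; τ = 756.7 / 76.980 = 9.830 yr.

9.83 yr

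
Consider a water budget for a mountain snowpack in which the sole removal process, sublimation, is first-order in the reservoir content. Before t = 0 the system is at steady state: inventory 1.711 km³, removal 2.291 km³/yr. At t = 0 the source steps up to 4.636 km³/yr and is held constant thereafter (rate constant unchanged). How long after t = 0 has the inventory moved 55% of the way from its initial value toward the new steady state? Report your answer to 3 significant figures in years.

0.596 yr

τ = M₀/F₀ = 1.711/2.291 = 0.7468 yr.
The remaining gap fraction is e^(−t/τ); 55% covered ⇒ e^(−t/τ) = 0.450.
t = −τ ln(0.450) = 0.7468 × 0.7985 = 0.5964 yr.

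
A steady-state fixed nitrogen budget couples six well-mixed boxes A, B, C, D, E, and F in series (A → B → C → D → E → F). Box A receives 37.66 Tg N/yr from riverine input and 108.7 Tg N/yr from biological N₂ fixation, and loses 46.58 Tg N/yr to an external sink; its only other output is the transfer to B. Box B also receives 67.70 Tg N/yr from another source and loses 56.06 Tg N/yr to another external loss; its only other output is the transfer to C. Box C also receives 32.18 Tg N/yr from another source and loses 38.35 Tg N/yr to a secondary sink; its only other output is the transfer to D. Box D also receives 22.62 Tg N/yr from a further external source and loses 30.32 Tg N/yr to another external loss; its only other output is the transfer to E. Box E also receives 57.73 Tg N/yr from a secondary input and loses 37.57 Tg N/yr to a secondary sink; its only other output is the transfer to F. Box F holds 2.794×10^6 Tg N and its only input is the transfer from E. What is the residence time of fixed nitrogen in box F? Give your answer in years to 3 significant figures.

Box A: F(A→B) = (37.66 + 108.7) − 46.58 = 99.780 Tg N/yr.
Box B: F(B→C) = (99.780 + 67.70) − 56.06 = 111.42 Tg N/yr.
Box C: F(C→D) = (111.42 + 32.18) − 38.35 = 105.25 Tg N/yr.
Box D: F(D→E) = (105.25 + 22.62) − 30.32 = 97.550 Tg N/yr.
Box E: F(E→F) = (97.550 + 57.73) − 37.57 = 117.71 Tg N/yr.
Box F throughput = its input = 117.71 Tg N/yr; τ = 2.794×10^6 / 117.71 = 23740 yr.

23700 yr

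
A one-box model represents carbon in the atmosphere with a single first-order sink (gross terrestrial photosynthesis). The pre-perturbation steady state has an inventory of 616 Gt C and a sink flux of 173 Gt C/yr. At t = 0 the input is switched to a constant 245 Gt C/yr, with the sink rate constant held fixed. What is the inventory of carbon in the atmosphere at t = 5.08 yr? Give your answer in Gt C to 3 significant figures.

811 Gt C

τ = M₀/F₀ = 616/173 = 3.561 yr; rate constant k = 1/τ.
New steady state M_∞ = F₁/k = F₁·τ = 245 × 3.561 = 872.37 Gt C.
M(t) = M_∞ + (M₀ − M_∞)·e^(−t/τ); t/τ = 5.08/3.561 = 1.427, so e^(−t/τ) = 0.2401.
M(t) = 872.37 − 256.4 × 0.2401 = 810.81 Gt C.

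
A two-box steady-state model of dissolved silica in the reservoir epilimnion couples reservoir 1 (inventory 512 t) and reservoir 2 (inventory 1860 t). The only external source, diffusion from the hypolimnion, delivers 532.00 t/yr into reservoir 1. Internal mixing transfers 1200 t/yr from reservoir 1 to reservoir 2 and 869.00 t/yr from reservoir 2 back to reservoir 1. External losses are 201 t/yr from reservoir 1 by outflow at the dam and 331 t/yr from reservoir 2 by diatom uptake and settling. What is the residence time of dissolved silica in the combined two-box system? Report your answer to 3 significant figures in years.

Residence time in the combined system uses the total inventory and the total *external* removal — internal exchanges between the two boxes cancel.
M_total = 512 + 1860 = 2372.0 t.
ΣF_external_out = 201 + 331 = 532.00 t/yr.
τ = M_total / ΣF_ext = 2372.0 / 532.00 = 4.459 yr.

4.46 yr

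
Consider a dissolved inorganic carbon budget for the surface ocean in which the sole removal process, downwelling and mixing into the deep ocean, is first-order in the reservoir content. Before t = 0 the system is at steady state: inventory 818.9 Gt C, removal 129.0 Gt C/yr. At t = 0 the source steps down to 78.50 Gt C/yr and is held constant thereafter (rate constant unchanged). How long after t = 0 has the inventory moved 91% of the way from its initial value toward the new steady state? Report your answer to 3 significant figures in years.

15.3 yr

τ = M₀/F₀ = 818.9/129.0 = 6.348 yr.
The remaining gap fraction is e^(−t/τ); 91% covered ⇒ e^(−t/τ) = 0.0900.
t = −τ ln(0.0900) = 6.348 × 2.408 = 15.29 yr.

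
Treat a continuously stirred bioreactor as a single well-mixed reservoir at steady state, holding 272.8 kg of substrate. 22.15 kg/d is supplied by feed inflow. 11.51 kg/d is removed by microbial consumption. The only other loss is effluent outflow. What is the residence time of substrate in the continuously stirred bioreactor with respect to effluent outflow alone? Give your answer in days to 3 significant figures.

At steady state ΣF_in = ΣF_out.
ΣF_in = 22.150 kg/d.
Effluent outflow flux = ΣF_in − (11.51) = 22.150 − 11.51 = 10.64 kg/d.
τ = M / F = 272.8 / 10.64 = 25.64 d.

25.6 d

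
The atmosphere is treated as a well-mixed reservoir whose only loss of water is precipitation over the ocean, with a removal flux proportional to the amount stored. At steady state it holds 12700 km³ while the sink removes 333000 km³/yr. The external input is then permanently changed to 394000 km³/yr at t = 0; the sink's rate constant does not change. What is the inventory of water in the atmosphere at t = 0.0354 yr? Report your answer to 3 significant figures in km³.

Residence time τ = M₀/F₀ = 0.03814 yr. The eventual steady state is M_∞ = M₀·(F₁/F₀) = 12700 × 394000/333000 = 15026 km³.
The anomaly ΔM(t) = M(t) − M_∞ decays as ΔM₀·e^(−t/τ) with ΔM₀ = 12700 − 15026 = −2326 km³.
At t = 0.0354 yr, e^(−t/τ) = e^(−0.9282) = 0.3953, so ΔM = −919.5 km³ and M = 15026 − 919.5 = 14107 km³.

14100 km³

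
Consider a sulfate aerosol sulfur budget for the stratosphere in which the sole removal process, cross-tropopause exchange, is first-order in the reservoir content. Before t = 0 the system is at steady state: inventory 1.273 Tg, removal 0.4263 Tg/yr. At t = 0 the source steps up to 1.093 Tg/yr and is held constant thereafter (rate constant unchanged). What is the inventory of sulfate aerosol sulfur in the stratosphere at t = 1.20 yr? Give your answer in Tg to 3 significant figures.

1.93 Tg

The sink rate constant is k = F₀/M₀ = 0.4263/1.273 = 0.3349 yr⁻¹.
Solving dM/dt = F₁ − kM with M(0) = M₀ gives M(t) = F₁/k + (M₀ − F₁/k)·e^(−kt).
F₁/k = 1.093/0.3349 = 3.2639 Tg; kt = 0.3349 × 1.20 = 0.4019, e^(−kt) = 0.6691.
M(1.20) = 3.2639 + (1.273 − 3.2639) × 0.6691 = 3.2639 − 1.332 = 1.9318 Tg.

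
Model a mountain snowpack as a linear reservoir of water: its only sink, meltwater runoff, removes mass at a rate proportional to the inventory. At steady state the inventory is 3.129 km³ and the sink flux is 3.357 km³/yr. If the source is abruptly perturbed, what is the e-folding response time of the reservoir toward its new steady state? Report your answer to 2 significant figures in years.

0.93 yr

For a linear reservoir the response time equals the residence time τ = M/F.
τ = 3.129 / 3.357 = 0.9321 yr.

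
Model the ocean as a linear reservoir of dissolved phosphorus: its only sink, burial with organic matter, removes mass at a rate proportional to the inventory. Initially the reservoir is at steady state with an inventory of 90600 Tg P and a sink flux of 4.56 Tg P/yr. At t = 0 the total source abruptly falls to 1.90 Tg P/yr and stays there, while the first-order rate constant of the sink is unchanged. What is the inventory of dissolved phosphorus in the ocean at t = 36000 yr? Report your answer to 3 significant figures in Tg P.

46400 Tg P

The sink rate constant is k = F₀/M₀ = 4.56/90600 = 5.033×10^-5 yr⁻¹.
Solving dM/dt = F₁ − kM with M(0) = M₀ gives M(t) = F₁/k + (M₀ − F₁/k)·e^(−kt).
F₁/k = 1.90/5.033×10^-5 = 37750 Tg P; kt = 5.033×10^-5 × 36000 = 1.812, e^(−kt) = 0.1633.
M(36000) = 37750 + (90600 − 37750) × 0.1633 = 37750 + 8633 = 46383 Tg P.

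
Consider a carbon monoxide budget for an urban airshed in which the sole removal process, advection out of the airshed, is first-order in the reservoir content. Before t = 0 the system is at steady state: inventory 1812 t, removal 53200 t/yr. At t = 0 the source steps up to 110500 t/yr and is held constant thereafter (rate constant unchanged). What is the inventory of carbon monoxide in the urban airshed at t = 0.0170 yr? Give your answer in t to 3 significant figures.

2580 t

The sink rate constant is k = F₀/M₀ = 53200/1812 = 29.36 yr⁻¹.
Solving dM/dt = F₁ − kM with M(0) = M₀ gives M(t) = F₁/k + (M₀ − F₁/k)·e^(−kt).
F₁/k = 110500/29.36 = 3763.6 t; kt = 29.36 × 0.0170 = 0.4991, e^(−kt) = 0.6071.
M(0.0170) = 3763.6 + (1812 − 3763.6) × 0.6071 = 3763.6 − 1185 = 2578.9 t.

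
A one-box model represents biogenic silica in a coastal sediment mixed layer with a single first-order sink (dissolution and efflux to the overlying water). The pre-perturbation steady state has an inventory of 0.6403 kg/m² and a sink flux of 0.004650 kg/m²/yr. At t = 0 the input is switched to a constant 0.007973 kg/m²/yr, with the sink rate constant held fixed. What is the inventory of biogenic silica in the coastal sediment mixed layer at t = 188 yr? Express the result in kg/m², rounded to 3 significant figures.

Residence time τ = M₀/F₀ = 137.7 yr. The eventual steady state is M_∞ = M₀·(F₁/F₀) = 0.6403 × 0.007973/0.004650 = 1.0979 kg/m².
The anomaly ΔM(t) = M(t) − M_∞ decays as ΔM₀·e^(−t/τ) with ΔM₀ = 0.6403 − 1.0979 = −0.4576 kg/m².
At t = 188 yr, e^(−t/τ) = e^(−1.365) = 0.2553, so ΔM = −0.1168 kg/m² and M = 1.0979 − 0.1168 = 0.98105 kg/m².

0.981 kg/m²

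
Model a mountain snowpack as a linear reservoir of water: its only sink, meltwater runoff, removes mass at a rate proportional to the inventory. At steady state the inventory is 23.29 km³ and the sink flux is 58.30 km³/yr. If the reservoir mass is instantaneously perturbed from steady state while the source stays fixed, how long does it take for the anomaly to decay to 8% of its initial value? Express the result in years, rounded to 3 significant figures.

For a linear reservoir the anomaly decays as exp(−t/τ) with τ = M/F = 23.29/58.30 = 0.3995 yr.
exp(−t/τ) = 0.08 ⇒ t = −τ ln(0.08) = 0.3995 × 2.526 = 1.009 yr.

1.01 yr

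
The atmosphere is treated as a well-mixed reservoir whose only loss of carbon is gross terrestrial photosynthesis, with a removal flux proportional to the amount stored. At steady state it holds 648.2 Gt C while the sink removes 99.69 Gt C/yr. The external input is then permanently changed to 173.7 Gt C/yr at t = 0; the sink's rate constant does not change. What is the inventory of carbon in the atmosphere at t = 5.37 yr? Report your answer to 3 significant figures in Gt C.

The sink rate constant is k = F₀/M₀ = 99.69/648.2 = 0.1538 yr⁻¹.
Solving dM/dt = F₁ − kM with M(0) = M₀ gives M(t) = F₁/k + (M₀ − F₁/k)·e^(−kt).
F₁/k = 173.7/0.1538 = 1129.4 Gt C; kt = 0.1538 × 5.37 = 0.8259, e^(−kt) = 0.4378.
M(5.37) = 1129.4 + (648.2 − 1129.4) × 0.4378 = 1129.4 − 210.7 = 918.72 Gt C.

919 Gt C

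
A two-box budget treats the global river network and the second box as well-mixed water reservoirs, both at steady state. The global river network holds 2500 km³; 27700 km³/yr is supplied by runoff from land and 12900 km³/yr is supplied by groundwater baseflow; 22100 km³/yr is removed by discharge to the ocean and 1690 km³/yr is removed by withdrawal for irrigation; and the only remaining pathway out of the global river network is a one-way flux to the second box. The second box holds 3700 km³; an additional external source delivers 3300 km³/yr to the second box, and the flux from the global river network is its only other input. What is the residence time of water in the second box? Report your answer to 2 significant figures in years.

0.18 yr

Balance the global river network: ΣF_in = 27700 + 12900 = 40600 km³/yr.
Flux to the second box = ΣF_in − (22100 + 1690) = 16810 km³/yr.
Total input to the second box = 16810 + 3300 = 20110 km³/yr; at steady state this equals its total output.
τ = M / F = 3700 / 20110 = 0.1840 yr.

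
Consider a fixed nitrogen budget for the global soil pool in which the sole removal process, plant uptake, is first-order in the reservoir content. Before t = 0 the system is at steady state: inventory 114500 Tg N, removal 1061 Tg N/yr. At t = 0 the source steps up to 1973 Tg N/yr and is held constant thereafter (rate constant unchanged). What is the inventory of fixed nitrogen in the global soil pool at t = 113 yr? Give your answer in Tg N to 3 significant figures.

Residence time τ = M₀/F₀ = 107.9 yr. The eventual steady state is M_∞ = M₀·(F₁/F₀) = 114500 × 1973/1061 = 212920 Tg N.
The anomaly ΔM(t) = M(t) − M_∞ decays as ΔM₀·e^(−t/τ) with ΔM₀ = 114500 − 212920 = −98420 Tg N.
At t = 113 yr, e^(−t/τ) = e^(−1.047) = 0.3510, so ΔM = −34540 Tg N and M = 212920 − 34540 = 178380 Tg N.

178000 Tg N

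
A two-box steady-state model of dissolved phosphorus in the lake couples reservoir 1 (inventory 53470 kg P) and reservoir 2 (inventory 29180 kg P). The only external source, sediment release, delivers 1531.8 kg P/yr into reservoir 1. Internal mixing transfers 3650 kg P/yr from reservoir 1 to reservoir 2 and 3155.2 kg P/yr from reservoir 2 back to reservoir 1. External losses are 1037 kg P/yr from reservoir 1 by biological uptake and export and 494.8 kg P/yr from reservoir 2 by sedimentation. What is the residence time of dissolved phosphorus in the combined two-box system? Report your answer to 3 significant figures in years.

54.0 yr

Residence time in the combined system uses the total inventory and the total *external* removal — internal exchanges between the two boxes cancel.
M_total = 53470 + 29180 = 82650 kg P.
ΣF_external_out = 1037 + 494.8 = 1531.8 kg P/yr.
τ = M_total / ΣF_ext = 82650 / 1531.8 = 53.96 yr.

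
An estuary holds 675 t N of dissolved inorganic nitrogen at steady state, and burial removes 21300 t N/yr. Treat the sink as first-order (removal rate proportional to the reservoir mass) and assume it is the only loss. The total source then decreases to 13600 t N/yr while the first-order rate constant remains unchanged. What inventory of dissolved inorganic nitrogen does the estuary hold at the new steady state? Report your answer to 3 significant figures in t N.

431 t N

Rate constant k = F/M = 21300 / 675 = 31.56 yr⁻¹.
At the new steady state, source = k·M_new ⇒ M_new = 13600 / 31.56 = 431.0 t N.
(Equivalently M_new = M × F_new/F_old = 675 × 13600/21300.)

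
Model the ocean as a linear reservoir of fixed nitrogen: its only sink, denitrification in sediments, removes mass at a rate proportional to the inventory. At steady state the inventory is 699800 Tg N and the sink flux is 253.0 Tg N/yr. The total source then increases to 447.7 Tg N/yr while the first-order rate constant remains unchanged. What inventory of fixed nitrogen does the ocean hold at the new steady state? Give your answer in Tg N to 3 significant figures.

1.24×10^6 Tg N

Rate constant k = F/M = 253.0 / 699800 = 0.0003615 yr⁻¹.
At the new steady state, source = k·M_new ⇒ M_new = 447.7 / 0.0003615 = 1.238×10^6 Tg N.
(Equivalently M_new = M × F_new/F_old = 699800 × 447.7/253.0.)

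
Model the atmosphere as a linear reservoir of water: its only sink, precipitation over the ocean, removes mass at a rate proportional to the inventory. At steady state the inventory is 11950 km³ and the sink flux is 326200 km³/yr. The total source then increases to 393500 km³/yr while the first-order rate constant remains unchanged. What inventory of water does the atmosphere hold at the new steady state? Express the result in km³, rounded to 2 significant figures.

14000 km³

Rate constant k = F/M = 326200 / 11950 = 27.30 yr⁻¹.
At the new steady state, source = k·M_new ⇒ M_new = 393500 / 27.30 = 14420 km³.
(Equivalently M_new = M × F_new/F_old = 11950 × 393500/326200.)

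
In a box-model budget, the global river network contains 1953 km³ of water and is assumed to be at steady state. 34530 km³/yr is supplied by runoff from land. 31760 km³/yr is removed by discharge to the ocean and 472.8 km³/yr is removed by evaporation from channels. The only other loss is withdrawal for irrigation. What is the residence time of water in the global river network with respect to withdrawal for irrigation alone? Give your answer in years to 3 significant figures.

0.850 yr

At steady state ΣF_in = ΣF_out.
ΣF_in = 34530 km³/yr.
Withdrawal for irrigation flux = ΣF_in − (31760 + 472.8) = 34530 − 32230 = 2297 km³/yr.
τ = M / F = 1953 / 2297 = 0.8502 yr.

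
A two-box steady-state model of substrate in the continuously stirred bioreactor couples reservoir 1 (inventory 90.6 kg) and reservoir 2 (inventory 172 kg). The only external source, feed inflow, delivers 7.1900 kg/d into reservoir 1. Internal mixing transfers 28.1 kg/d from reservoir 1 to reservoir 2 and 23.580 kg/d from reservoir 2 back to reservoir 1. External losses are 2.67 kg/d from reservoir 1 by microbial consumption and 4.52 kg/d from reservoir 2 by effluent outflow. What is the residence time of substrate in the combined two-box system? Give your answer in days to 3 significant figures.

For the system as a whole, the A↔B exchange is internal and contributes nothing to the throughput; only the external sinks remove mass.
M_total = 90.6 + 172 = 262.60 kg.
ΣF_external_out = 2.67 + 4.52 = 7.1900 kg/d.
τ = M_total / ΣF_ext = 262.60 / 7.1900 = 36.52 d.

36.5 d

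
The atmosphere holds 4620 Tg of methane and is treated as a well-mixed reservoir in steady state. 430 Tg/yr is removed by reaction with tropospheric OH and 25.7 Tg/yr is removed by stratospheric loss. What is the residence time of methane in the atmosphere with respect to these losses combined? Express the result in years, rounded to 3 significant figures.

10.1 yr

Total removal = 430.0 + 25.70 = 455.70 Tg/yr.
τ = M / ΣF_out = 4620 / 455.70 = 10.14 yr.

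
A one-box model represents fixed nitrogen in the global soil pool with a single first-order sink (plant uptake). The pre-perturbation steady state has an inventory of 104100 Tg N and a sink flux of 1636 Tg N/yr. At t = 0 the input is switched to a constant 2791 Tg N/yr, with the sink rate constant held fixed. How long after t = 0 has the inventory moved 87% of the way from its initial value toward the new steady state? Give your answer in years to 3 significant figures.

130 yr

τ = M₀/F₀ = 104100/1636 = 63.63 yr.
The remaining gap fraction is e^(−t/τ); 87% covered ⇒ e^(−t/τ) = 0.130.
t = −τ ln(0.130) = 63.63 × 2.040 = 129.8 yr.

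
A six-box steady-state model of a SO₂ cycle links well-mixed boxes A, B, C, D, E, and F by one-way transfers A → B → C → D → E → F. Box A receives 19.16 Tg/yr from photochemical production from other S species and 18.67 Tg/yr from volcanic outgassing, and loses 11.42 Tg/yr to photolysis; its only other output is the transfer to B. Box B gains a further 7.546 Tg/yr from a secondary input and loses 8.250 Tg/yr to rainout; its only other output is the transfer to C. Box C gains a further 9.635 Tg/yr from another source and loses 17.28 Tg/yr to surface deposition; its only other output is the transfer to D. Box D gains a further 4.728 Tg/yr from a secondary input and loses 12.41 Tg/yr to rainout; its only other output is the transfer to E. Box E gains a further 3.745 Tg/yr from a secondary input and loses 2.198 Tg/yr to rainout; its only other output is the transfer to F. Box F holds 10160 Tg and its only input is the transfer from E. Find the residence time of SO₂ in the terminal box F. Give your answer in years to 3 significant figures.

852 yr

Box A: F(A→B) = (19.16 + 18.67) − 11.42 = 26.410 Tg/yr.
Box B: F(B→C) = (26.410 + 7.546) − 8.250 = 25.706 Tg/yr.
Box C: F(C→D) = (25.706 + 9.635) − 17.28 = 18.061 Tg/yr.
Box D: F(D→E) = (18.061 + 4.728) − 12.41 = 10.379 Tg/yr.
Box E: F(E→F) = (10.379 + 3.745) − 2.198 = 11.926 Tg/yr.
Box F throughput = its input = 11.926 Tg/yr; τ = 10160 / 11.926 = 851.9 yr.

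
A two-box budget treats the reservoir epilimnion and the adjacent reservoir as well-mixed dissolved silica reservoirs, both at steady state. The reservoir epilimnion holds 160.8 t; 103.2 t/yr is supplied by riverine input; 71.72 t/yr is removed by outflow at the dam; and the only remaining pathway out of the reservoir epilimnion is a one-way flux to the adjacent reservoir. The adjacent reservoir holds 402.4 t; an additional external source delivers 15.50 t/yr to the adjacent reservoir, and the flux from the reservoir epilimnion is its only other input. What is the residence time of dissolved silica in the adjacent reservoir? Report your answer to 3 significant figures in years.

8.57 yr

Balance the reservoir epilimnion: ΣF_in = 103.20 t/yr.
Flux to the adjacent reservoir = ΣF_in − (71.72) = 31.480 t/yr.
Total input to the adjacent reservoir = 31.480 + 15.50 = 46.980 t/yr; at steady state this equals its total output.
τ = M / F = 402.4 / 46.980 = 8.565 yr.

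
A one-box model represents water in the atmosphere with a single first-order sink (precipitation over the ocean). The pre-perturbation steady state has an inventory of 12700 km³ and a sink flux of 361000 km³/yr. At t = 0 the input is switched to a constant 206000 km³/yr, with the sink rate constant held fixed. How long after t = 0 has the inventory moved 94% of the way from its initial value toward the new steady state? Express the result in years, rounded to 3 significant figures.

τ = M₀/F₀ = 12700/361000 = 0.03518 yr.
The remaining gap fraction is e^(−t/τ); 94% covered ⇒ e^(−t/τ) = 0.0600.
t = −τ ln(0.0600) = 0.03518 × 2.813 = 0.09898 yr.

0.0990 yr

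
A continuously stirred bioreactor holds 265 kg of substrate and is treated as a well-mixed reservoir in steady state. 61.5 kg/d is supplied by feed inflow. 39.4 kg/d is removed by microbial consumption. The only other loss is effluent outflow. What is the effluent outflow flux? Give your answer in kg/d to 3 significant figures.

At steady state ΣF_in = ΣF_out.
ΣF_in = 61.500 kg/d.
Effluent outflow flux = ΣF_in − (39.4) = 61.500 − 39.40 = 22.10 kg/d.

22.1 kg/d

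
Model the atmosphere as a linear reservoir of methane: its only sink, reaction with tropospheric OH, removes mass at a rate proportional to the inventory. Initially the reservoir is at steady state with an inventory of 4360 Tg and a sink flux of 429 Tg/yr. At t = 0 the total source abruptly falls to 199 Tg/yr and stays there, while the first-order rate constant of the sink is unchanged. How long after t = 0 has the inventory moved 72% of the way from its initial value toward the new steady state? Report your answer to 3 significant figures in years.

12.9 yr

τ = M₀/F₀ = 4360/429 = 10.16 yr.
The remaining gap fraction is e^(−t/τ); 72% covered ⇒ e^(−t/τ) = 0.280.
t = −τ ln(0.280) = 10.16 × 1.273 = 12.94 yr.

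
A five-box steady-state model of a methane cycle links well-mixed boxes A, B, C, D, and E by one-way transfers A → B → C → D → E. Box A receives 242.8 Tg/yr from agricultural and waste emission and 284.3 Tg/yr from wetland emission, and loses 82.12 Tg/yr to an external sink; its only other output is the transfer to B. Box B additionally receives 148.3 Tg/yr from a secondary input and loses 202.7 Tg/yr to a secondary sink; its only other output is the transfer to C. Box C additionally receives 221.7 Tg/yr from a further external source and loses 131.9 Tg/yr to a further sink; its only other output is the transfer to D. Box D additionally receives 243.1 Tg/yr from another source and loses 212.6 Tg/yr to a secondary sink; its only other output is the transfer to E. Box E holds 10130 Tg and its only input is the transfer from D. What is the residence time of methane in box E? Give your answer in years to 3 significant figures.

19.8 yr

Box A: F(A→B) = (242.8 + 284.3) − 82.12 = 444.98 Tg/yr.
Box B: F(B→C) = (444.98 + 148.3) − 202.7 = 390.58 Tg/yr.
Box C: F(C→D) = (390.58 + 221.7) − 131.9 = 480.38 Tg/yr.
Box D: F(D→E) = (480.38 + 243.1) − 212.6 = 510.88 Tg/yr.
Box E throughput = its input = 510.88 Tg/yr; τ = 10130 / 510.88 = 19.83 yr.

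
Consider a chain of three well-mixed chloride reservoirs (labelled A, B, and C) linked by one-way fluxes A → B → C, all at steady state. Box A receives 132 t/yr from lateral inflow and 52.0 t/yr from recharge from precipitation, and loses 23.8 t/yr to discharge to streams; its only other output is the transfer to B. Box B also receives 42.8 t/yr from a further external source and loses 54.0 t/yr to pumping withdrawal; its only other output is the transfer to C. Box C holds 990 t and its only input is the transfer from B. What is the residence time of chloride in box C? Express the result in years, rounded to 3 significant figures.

Box A: F(A→B) = (132 + 52.0) − 23.8 = 160.20 t/yr.
Box B: F(B→C) = (160.20 + 42.8) − 54.0 = 149.00 t/yr.
Box C throughput = its input = 149.00 t/yr; τ = 990 / 149.00 = 6.644 yr.

6.64 yr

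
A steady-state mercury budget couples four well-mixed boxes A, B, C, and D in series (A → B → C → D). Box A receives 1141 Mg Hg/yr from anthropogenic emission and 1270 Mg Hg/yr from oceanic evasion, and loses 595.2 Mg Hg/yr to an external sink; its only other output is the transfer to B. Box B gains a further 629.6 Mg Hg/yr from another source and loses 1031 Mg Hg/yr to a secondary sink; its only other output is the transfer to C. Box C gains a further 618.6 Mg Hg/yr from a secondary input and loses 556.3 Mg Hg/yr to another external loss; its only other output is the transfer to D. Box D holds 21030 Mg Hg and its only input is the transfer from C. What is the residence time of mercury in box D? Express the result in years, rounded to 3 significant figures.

14.2 yr

Box A: F(A→B) = (1141 + 1270) − 595.2 = 1815.8 Mg Hg/yr.
Box B: F(B→C) = (1815.8 + 629.6) − 1031 = 1414.4 Mg Hg/yr.
Box C: F(C→D) = (1414.4 + 618.6) − 556.3 = 1476.7 Mg Hg/yr.
Box D throughput = its input = 1476.7 Mg Hg/yr; τ = 21030 / 1476.7 = 14.24 yr.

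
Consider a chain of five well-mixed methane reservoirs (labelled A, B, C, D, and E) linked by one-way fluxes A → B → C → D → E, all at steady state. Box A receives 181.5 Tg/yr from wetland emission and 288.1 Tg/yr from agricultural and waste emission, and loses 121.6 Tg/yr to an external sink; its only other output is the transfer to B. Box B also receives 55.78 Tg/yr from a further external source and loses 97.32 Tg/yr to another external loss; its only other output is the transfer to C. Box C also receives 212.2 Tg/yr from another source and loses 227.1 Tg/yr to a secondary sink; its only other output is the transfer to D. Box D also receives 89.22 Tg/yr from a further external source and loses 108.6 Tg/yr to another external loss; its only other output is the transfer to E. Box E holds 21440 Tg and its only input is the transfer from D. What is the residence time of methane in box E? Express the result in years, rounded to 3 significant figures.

Box A: F(A→B) = (181.5 + 288.1) − 121.6 = 348.00 Tg/yr.
Box B: F(B→C) = (348.00 + 55.78) − 97.32 = 306.46 Tg/yr.
Box C: F(C→D) = (306.46 + 212.2) − 227.1 = 291.56 Tg/yr.
Box D: F(D→E) = (291.56 + 89.22) − 108.6 = 272.18 Tg/yr.
Box E throughput = its input = 272.18 Tg/yr; τ = 21440 / 272.18 = 78.77 yr.

78.8 yr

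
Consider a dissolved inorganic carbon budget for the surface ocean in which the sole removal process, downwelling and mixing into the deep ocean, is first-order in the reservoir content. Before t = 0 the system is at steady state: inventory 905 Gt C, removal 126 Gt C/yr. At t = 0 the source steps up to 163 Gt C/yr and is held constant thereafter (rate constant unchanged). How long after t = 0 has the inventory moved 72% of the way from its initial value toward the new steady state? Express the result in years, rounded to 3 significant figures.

τ = M₀/F₀ = 905/126 = 7.183 yr.
The remaining gap fraction is e^(−t/τ); 72% covered ⇒ e^(−t/τ) = 0.280.
t = −τ ln(0.280) = 7.183 × 1.273 = 9.143 yr.

9.14 yr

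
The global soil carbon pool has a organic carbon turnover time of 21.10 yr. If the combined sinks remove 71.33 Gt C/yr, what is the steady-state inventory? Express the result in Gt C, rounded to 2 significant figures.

τ = M/F ⇒ M = τ × F = 21.10 × 71.33 = 1505 Gt C.

1500 Gt C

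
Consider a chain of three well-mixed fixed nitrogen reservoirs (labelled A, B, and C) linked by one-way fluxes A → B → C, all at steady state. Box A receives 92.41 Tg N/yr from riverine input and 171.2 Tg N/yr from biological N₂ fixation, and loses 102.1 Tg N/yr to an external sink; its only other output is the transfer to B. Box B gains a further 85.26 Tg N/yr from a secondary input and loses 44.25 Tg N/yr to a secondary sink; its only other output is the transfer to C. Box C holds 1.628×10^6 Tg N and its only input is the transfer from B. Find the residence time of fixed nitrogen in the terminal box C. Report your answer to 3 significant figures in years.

Box A: F(A→B) = (92.41 + 171.2) − 102.1 = 161.51 Tg N/yr.
Box B: F(B→C) = (161.51 + 85.26) − 44.25 = 202.52 Tg N/yr.
Box C throughput = its input = 202.52 Tg N/yr; τ = 1.628×10^6 / 202.52 = 8039 yr.

8040 yr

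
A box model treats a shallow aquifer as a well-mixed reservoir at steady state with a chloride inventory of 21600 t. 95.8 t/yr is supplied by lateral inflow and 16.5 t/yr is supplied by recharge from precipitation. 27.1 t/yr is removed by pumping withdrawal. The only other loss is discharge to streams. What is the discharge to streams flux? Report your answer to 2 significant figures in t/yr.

85 t/yr

At steady state ΣF_in = ΣF_out.
ΣF_in = 95.8 + 16.5 = 112.30 t/yr.
Discharge to streams flux = ΣF_in − (27.1) = 112.30 − 27.10 = 85.20 t/yr.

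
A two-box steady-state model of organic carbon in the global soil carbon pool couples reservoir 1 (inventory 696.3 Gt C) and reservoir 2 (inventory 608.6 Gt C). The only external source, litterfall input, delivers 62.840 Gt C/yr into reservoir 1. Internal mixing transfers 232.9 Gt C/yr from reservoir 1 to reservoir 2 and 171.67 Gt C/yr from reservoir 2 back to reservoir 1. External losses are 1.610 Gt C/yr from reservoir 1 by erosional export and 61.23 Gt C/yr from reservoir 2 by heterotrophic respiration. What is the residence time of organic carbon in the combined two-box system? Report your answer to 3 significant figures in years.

For the system as a whole, the A↔B exchange is internal and contributes nothing to the throughput; only the external sinks remove mass.
M_total = 696.3 + 608.6 = 1304.9 Gt C.
ΣF_external_out = 1.610 + 61.23 = 62.840 Gt C/yr.
τ = M_total / ΣF_ext = 1304.9 / 62.840 = 20.77 yr.

20.8 yr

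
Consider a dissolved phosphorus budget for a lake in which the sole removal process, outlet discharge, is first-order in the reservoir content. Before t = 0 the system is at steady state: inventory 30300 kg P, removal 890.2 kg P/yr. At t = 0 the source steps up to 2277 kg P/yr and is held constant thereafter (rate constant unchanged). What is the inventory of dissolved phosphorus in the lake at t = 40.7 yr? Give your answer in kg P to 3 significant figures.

63200 kg P

Residence time τ = M₀/F₀ = 34.04 yr. The eventual steady state is M_∞ = M₀·(F₁/F₀) = 30300 × 2277/890.2 = 77503 kg P.
The anomaly ΔM(t) = M(t) − M_∞ decays as ΔM₀·e^(−t/τ) with ΔM₀ = 30300 − 77503 = −47200 kg P.
At t = 40.7 yr, e^(−t/τ) = e^(−1.196) = 0.3025, so ΔM = −14280 kg P and M = 77503 − 14280 = 63225 kg P.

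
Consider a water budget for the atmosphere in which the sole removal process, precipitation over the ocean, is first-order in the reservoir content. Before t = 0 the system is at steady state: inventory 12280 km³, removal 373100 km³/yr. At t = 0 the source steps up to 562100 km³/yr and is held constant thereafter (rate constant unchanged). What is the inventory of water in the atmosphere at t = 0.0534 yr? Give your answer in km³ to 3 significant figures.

17300 km³

The sink rate constant is k = F₀/M₀ = 373100/12280 = 30.38 yr⁻¹.
Solving dM/dt = F₁ − kM with M(0) = M₀ gives M(t) = F₁/k + (M₀ − F₁/k)·e^(−kt).
F₁/k = 562100/30.38 = 18501 km³; kt = 30.38 × 0.0534 = 1.622, e^(−kt) = 0.1974.
M(0.0534) = 18501 + (12280 − 18501) × 0.1974 = 18501 − 1228 = 17273 km³.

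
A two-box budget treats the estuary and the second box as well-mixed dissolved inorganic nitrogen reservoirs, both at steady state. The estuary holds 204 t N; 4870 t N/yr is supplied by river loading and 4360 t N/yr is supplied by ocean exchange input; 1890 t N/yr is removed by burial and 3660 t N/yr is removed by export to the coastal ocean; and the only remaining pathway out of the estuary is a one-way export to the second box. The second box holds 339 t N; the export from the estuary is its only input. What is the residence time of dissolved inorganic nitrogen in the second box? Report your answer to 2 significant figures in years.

Balance the estuary: ΣF_in = 4870 + 4360 = 9230.0 t N/yr.
Export to the second box = ΣF_in − (1890 + 3660) = 3680.0 t N/yr.
At steady state the output of the second box equals its input, 3680.0 t N/yr.
τ = M / F = 339 / 3680.0 = 0.09212 yr.

0.092 yr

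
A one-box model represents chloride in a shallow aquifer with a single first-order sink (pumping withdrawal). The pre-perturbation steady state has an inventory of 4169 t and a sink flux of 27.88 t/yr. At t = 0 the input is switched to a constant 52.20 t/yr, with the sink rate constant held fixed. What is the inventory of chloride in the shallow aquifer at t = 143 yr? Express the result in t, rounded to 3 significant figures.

The sink rate constant is k = F₀/M₀ = 27.88/4169 = 0.006687 yr⁻¹.
Solving dM/dt = F₁ − kM with M(0) = M₀ gives M(t) = F₁/k + (M₀ − F₁/k)·e^(−kt).
F₁/k = 52.20/0.006687 = 7805.7 t; kt = 0.006687 × 143 = 0.9563, e^(−kt) = 0.3843.
M(143) = 7805.7 + (4169 − 7805.7) × 0.3843 = 7805.7 − 1398 = 6408.1 t.

6410 t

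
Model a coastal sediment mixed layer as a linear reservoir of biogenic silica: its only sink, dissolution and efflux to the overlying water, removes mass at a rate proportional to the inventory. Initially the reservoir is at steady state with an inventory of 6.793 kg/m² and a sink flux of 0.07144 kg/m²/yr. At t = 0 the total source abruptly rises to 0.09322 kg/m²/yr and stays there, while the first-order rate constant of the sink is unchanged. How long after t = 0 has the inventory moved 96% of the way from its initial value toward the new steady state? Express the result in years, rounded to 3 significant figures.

τ = M₀/F₀ = 6.793/0.07144 = 95.09 yr.
The remaining gap fraction is e^(−t/τ); 96% covered ⇒ e^(−t/τ) = 0.0400.
t = −τ ln(0.0400) = 95.09 × 3.219 = 306.1 yr.

306 yr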